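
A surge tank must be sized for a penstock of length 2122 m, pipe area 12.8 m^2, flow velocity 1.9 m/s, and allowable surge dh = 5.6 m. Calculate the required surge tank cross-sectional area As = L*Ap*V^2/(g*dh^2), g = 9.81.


As = 2122 * 12.8 * 1.9^2 / (9.81 * 5.6^2) = 318.7260 m^2


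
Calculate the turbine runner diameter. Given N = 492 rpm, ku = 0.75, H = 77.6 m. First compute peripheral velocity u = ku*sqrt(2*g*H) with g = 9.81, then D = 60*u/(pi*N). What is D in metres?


u = 0.75 * sqrt(2*9.81*77.6) = 29.2645 m/s
D = 60 * 29.2645 / (pi * 492) = 1.1360 m


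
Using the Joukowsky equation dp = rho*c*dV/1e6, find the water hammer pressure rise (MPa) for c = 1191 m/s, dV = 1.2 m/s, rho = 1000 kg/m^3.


dp = 1000 * 1191 * 1.2 / 1e6 = 1.4292 MPa


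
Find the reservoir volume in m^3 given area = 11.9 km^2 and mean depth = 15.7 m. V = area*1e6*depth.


V = 11.9 * 1e6 * 15.7 = 1.8683e+08 m^3


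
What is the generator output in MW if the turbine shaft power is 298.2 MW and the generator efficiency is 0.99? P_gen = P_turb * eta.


P_gen = 298.2 * 0.99 = 295.2180 MW


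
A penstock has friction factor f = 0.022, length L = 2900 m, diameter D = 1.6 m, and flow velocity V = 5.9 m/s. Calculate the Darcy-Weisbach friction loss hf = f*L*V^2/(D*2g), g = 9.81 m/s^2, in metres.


hf = 0.022 * 2900 * 5.9^2 / (1.6 * 2 * 9.81) = 70.7466 m


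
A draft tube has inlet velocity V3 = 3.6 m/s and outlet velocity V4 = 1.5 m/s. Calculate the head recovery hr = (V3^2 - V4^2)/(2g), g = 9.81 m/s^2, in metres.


hr = (3.6^2 - 1.5^2) / (2*9.81) = 0.5459 m


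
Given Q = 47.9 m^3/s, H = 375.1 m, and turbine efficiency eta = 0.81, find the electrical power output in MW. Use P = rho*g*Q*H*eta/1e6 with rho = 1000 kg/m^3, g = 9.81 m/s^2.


P = 1000 * 9.81 * 47.9 * 375.1 * 0.81 / 1e6 = 142.7699 MW


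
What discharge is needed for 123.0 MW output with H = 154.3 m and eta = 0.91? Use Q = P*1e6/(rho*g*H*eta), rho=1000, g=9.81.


Q = 123.0 * 1e6 / (1000 * 9.81 * 154.3 * 0.91) = 89.2953 m^3/s


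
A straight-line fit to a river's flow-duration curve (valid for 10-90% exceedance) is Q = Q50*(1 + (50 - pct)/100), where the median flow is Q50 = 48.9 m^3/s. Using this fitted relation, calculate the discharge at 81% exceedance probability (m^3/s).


Q = 48.9 * (1 + (50 - 81)/100) = 33.7410 m^3/s


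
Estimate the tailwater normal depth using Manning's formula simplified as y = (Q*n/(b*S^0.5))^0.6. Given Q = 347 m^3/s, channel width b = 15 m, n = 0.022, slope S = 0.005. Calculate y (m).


y = (347 * 0.022 / (15 * 0.005^0.5))^0.6 = 3.2682 m


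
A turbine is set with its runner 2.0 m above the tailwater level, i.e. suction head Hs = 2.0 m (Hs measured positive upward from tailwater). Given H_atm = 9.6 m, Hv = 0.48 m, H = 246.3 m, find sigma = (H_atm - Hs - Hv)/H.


sigma = (9.6 - 2.0 - 0.48) / 246.3 = 0.0289


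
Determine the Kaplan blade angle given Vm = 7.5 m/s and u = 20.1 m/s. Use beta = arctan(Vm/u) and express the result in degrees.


beta = arctan(7.5 / 20.1) = 20.4623 degrees


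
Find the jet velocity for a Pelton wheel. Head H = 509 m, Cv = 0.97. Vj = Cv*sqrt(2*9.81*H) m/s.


Vj = 0.97 * sqrt(2*9.81*509) = 96.9349 m/s


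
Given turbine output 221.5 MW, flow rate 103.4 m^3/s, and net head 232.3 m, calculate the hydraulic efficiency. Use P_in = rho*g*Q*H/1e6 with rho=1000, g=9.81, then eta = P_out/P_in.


P_in = 1000 * 9.81 * 103.4 * 232.3 / 1e6 = 235.6344 MW
eta = 221.5 / 235.6344 = 0.9400


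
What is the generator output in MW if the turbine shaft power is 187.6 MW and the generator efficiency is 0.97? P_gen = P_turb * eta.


P_gen = 187.6 * 0.97 = 181.9720 MW


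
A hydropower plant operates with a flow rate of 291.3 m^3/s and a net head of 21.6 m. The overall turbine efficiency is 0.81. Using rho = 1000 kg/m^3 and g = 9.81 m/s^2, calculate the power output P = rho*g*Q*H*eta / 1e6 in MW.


P = 1000 * 9.81 * 291.3 * 21.6 * 0.81 / 1e6 = 49.9975 MW


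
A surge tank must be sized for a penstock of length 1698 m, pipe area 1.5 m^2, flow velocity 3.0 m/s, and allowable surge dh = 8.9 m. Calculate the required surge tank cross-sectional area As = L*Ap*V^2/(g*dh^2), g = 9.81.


As = 1698 * 1.5 * 3.0^2 / (9.81 * 8.9^2) = 29.5000 m^2


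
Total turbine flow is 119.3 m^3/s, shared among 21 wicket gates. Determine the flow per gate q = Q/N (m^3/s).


q = 119.3 / 21 = 5.6810 m^3/s


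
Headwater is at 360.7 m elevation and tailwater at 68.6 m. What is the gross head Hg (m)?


Hg = 360.7 - 68.6 = 292.1000 m


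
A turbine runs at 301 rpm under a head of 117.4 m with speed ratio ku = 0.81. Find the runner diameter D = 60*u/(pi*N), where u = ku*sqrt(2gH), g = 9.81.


u = 0.81 * sqrt(2*9.81*117.4) = 38.8748 m/s
D = 60 * 38.8748 / (pi * 301) = 2.4666 m


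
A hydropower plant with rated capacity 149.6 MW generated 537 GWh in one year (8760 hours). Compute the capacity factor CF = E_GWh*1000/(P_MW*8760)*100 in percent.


CF = 537 * 1000 / (149.6 * 8760) * 100 = 40.9769 %


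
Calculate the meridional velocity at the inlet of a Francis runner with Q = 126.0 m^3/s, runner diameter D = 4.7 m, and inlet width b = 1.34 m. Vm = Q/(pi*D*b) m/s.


Vm = 126.0 / (pi * 4.7 * 1.34) = 6.3682 m/s


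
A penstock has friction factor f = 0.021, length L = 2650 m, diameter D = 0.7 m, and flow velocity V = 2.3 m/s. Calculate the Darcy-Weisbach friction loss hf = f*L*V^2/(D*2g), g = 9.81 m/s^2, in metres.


hf = 0.021 * 2650 * 2.3^2 / (0.7 * 2 * 9.81) = 21.4350 m


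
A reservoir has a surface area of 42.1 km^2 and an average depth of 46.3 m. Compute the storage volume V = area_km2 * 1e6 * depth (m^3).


V = 42.1 * 1e6 * 46.3 = 1.9492e+09 m^3


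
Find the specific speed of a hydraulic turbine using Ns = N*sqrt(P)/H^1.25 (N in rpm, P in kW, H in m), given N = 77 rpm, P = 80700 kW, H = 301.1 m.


Ns = 77 * 80700^0.5 / 301.1^1.25 = 17.4397


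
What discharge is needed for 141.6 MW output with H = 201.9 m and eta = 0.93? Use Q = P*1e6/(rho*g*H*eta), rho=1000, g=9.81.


Q = 141.6 * 1e6 / (1000 * 9.81 * 201.9 * 0.93) = 76.8732 m^3/s


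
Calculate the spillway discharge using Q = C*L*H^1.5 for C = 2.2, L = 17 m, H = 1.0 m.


Q = 2.2 * 17 * 1.0^1.5 = 37.4000 m^3/s


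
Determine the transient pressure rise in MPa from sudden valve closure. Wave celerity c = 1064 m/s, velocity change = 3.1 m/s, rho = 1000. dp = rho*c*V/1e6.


dp = 1000 * 1064 * 3.1 / 1e6 = 3.2984 MPa


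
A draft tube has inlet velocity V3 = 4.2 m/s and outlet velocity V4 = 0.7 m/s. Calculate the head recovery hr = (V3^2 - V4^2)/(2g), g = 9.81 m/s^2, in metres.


hr = (4.2^2 - 0.7^2) / (2*9.81) = 0.8741 m


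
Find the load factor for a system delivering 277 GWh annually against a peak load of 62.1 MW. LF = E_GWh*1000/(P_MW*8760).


LF = 277 * 1000 / (62.1 * 8760) = 0.5092


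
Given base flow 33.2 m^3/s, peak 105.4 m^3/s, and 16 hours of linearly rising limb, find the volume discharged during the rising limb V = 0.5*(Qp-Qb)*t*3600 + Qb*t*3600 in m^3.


V = 0.5*(105.4 - 33.2)*16*3600 + 33.2*16*3600 = 3.9917e+06 m^3


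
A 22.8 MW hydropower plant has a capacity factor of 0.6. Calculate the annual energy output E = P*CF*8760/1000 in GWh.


E = 22.8 * 0.6 * 8760 / 1000 = 119.8368 GWh


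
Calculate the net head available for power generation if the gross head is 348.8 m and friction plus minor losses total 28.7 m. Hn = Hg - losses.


Hn = 348.8 - 28.7 = 320.1000 m


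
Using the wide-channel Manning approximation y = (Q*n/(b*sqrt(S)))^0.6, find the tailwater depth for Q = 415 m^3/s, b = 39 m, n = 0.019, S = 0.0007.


y = (415 * 0.019 / (39 * 0.0007^0.5))^0.6 = 3.3878 m


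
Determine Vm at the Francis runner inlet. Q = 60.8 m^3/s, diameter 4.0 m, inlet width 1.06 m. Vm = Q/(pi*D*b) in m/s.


Vm = 60.8 / (pi * 4.0 * 1.06) = 4.5644 m/s


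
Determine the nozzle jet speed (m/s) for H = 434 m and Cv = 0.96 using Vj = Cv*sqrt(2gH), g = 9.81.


Vj = 0.96 * sqrt(2*9.81*434) = 88.5861 m/s


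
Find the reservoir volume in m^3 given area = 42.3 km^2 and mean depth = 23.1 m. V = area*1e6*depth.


V = 42.3 * 1e6 * 23.1 = 9.7713e+08 m^3


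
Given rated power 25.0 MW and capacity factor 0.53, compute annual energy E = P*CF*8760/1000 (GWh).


E = 25.0 * 0.53 * 8760 / 1000 = 116.0700 GWh


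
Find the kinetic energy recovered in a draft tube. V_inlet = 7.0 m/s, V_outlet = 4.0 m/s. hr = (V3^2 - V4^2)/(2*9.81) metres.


hr = (7.0^2 - 4.0^2) / (2*9.81) = 1.6820 m


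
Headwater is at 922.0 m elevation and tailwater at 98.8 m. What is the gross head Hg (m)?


Hg = 922.0 - 98.8 = 823.2000 m


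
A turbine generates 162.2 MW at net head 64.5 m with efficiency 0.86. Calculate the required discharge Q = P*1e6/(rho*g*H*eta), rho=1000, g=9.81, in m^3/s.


Q = 162.2 * 1e6 / (1000 * 9.81 * 64.5 * 0.86) = 298.0737 m^3/s


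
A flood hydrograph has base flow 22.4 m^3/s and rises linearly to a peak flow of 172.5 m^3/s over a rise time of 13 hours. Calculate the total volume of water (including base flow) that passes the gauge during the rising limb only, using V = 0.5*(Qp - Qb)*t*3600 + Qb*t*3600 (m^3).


V = 0.5*(172.5 - 22.4)*13*3600 + 22.4*13*3600 = 4.5607e+06 m^3


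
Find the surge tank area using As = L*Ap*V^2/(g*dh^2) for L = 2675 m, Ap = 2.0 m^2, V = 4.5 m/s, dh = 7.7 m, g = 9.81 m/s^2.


As = 2675 * 2.0 * 4.5^2 / (9.81 * 7.7^2) = 186.2638 m^2


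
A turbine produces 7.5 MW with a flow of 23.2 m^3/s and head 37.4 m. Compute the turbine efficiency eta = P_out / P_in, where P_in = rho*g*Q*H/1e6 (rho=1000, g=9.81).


P_in = 1000 * 9.81 * 23.2 * 37.4 / 1e6 = 8.5119 MW
eta = 7.5 / 8.5119 = 0.8811


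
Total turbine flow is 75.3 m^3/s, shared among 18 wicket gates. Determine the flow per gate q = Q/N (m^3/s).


q = 75.3 / 18 = 4.1833 m^3/s


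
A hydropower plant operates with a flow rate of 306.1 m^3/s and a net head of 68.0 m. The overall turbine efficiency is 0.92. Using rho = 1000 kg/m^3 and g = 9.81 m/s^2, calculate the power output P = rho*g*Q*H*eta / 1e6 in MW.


P = 1000 * 9.81 * 306.1 * 68.0 * 0.92 / 1e6 = 187.8577 MW


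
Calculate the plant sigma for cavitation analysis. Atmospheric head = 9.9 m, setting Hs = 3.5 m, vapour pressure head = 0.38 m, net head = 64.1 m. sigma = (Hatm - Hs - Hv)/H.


sigma = (9.9 - 3.5 - 0.38) / 64.1 = 0.0939


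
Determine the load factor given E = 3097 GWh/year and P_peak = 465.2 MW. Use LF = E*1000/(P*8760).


LF = 3097 * 1000 / (465.2 * 8760) = 0.7600


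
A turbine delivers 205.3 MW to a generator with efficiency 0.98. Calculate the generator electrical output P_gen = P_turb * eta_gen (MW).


P_gen = 205.3 * 0.98 = 201.1940 MW


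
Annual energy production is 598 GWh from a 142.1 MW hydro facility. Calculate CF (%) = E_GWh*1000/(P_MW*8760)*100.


CF = 598 * 1000 / (142.1 * 8760) * 100 = 48.0400 %


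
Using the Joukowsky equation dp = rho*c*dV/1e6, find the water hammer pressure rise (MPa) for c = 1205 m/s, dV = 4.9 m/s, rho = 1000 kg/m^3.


dp = 1000 * 1205 * 4.9 / 1e6 = 5.9045 MPa


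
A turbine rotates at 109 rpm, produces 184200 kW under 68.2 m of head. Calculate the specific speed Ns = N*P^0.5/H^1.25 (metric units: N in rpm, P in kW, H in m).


Ns = 109 * 184200^0.5 / 68.2^1.25 = 238.6936


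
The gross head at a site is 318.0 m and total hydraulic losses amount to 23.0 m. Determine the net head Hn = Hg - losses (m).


Hn = 318.0 - 23.0 = 295.0000 m


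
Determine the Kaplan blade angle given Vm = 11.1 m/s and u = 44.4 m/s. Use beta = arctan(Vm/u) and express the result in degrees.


beta = arctan(11.1 / 44.4) = 14.0362 degrees


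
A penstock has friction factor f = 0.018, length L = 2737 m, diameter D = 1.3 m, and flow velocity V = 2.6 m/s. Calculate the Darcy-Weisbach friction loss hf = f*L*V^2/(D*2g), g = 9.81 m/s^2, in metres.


hf = 0.018 * 2737 * 2.6^2 / (1.3 * 2 * 9.81) = 13.0572 m


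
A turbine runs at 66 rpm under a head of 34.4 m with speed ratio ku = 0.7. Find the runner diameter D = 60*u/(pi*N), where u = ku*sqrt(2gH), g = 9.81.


u = 0.7 * sqrt(2*9.81*34.4) = 18.1856 m/s
D = 60 * 18.1856 / (pi * 66) = 5.2624 m


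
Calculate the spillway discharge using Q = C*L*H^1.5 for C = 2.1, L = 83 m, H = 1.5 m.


Q = 2.1 * 83 * 1.5^1.5 = 320.2095 m^3/s


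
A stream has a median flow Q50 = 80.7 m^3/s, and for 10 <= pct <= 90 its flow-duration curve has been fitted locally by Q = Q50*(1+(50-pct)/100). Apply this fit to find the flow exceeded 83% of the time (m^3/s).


Q = 80.7 * (1 + (50 - 83)/100) = 54.0690 m^3/s


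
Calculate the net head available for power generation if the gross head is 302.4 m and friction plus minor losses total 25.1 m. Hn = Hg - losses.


Hn = 302.4 - 25.1 = 277.3000 m


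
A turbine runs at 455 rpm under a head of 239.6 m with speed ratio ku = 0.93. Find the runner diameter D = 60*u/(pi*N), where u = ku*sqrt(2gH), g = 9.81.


u = 0.93 * sqrt(2*9.81*239.6) = 63.7640 m/s
D = 60 * 63.7640 / (pi * 455) = 2.6765 m


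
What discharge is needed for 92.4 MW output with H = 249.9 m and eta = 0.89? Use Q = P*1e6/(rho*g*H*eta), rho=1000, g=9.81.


Q = 92.4 * 1e6 / (1000 * 9.81 * 249.9 * 0.89) = 42.3493 m^3/s


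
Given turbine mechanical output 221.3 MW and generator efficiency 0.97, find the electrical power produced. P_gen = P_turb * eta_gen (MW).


P_gen = 221.3 * 0.97 = 214.6610 MW


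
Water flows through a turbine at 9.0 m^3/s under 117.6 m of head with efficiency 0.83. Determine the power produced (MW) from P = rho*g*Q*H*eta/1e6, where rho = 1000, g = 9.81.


P = 1000 * 9.81 * 9.0 * 117.6 * 0.83 / 1e6 = 8.6178 MW


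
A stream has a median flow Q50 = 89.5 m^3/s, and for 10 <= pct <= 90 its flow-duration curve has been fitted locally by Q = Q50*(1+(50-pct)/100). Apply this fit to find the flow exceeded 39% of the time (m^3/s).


Q = 89.5 * (1 + (50 - 39)/100) = 99.3450 m^3/s


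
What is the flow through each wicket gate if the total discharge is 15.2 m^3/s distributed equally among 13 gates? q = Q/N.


q = 15.2 / 13 = 1.1692 m^3/s


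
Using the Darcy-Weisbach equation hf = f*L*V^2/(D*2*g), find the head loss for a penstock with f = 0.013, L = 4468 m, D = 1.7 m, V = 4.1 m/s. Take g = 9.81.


hf = 0.013 * 4468 * 4.1^2 / (1.7 * 2 * 9.81) = 29.2736 m


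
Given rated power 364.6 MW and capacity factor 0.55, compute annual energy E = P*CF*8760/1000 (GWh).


E = 364.6 * 0.55 * 8760 / 1000 = 1756.6428 GWh


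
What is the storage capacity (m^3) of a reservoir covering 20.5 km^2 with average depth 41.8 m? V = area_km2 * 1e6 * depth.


V = 20.5 * 1e6 * 41.8 = 8.5690e+08 m^3


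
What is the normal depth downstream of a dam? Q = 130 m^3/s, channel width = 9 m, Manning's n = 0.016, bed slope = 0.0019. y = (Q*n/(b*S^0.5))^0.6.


y = (130 * 0.016 / (9 * 0.0019^0.5))^0.6 = 2.7206 m


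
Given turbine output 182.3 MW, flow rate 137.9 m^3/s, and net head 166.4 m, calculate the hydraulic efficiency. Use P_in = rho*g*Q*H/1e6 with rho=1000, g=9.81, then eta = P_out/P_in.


P_in = 1000 * 9.81 * 137.9 * 166.4 / 1e6 = 225.1058 MW
eta = 182.3 / 225.1058 = 0.8098


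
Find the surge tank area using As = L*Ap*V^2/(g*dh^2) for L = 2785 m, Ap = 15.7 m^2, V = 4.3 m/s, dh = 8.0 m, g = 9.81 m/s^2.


As = 2785 * 15.7 * 4.3^2 / (9.81 * 8.0^2) = 1287.6943 m^2


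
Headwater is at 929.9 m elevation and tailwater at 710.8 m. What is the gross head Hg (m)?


Hg = 929.9 - 710.8 = 219.1000 m


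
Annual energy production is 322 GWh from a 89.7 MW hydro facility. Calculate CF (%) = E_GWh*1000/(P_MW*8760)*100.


CF = 322 * 1000 / (89.7 * 8760) * 100 = 40.9788 %


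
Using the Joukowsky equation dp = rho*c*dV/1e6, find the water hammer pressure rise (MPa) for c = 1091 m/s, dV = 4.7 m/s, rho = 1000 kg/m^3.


dp = 1000 * 1091 * 4.7 / 1e6 = 5.1277 MPa


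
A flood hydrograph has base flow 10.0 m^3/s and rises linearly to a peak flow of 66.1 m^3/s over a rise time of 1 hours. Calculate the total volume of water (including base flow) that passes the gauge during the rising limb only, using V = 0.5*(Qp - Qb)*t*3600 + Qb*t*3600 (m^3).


V = 0.5*(66.1 - 10.0)*1*3600 + 10.0*1*3600 = 136980.0000 m^3


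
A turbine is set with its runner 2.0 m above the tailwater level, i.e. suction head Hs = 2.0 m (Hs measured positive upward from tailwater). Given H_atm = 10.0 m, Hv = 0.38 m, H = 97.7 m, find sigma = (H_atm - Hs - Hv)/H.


sigma = (10.0 - 2.0 - 0.38) / 97.7 = 0.0780


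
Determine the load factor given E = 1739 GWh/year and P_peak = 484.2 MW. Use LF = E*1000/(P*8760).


LF = 1739 * 1000 / (484.2 * 8760) = 0.4100


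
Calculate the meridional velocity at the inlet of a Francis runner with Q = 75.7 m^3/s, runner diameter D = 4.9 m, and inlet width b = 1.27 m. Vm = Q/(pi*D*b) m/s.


Vm = 75.7 / (pi * 4.9 * 1.27) = 3.8721 m/s


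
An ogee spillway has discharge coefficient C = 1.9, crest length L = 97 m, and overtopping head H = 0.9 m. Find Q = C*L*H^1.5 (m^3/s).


Q = 1.9 * 97 * 0.9^1.5 = 157.3581 m^3/s


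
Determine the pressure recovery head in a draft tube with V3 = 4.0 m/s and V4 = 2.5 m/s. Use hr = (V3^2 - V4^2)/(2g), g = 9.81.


hr = (4.0^2 - 2.5^2) / (2*9.81) = 0.4969 m


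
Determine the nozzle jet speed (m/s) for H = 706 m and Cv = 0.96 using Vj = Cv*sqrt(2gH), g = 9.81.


Vj = 0.96 * sqrt(2*9.81*706) = 112.9856 m/s


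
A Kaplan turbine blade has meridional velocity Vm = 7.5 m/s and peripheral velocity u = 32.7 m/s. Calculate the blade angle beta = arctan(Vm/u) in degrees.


beta = arctan(7.5 / 32.7) = 12.9178 degrees


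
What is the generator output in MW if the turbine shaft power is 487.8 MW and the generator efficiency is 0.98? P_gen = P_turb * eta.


P_gen = 487.8 * 0.98 = 478.0440 MW


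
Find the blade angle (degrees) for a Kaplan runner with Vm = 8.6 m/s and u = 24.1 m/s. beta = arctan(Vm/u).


beta = arctan(8.6 / 24.1) = 19.6388 degrees


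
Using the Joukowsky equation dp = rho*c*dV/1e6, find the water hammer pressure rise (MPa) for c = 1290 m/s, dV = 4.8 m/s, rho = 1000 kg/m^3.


dp = 1000 * 1290 * 4.8 / 1e6 = 6.1920 MPa


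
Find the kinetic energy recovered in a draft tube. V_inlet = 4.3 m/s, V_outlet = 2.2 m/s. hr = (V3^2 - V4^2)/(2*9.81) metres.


hr = (4.3^2 - 2.2^2) / (2*9.81) = 0.6957 m


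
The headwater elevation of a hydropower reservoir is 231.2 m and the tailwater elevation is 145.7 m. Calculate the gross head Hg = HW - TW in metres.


Hg = 231.2 - 145.7 = 85.5000 m


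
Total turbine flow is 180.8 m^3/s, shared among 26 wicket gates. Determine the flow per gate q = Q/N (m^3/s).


q = 180.8 / 26 = 6.9538 m^3/s


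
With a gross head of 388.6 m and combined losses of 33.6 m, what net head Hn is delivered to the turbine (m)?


Hn = 388.6 - 33.6 = 355.0000 m


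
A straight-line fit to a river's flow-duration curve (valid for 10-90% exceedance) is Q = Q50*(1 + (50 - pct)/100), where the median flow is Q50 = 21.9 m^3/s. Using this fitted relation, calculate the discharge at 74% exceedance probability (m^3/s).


Q = 21.9 * (1 + (50 - 74)/100) = 16.6440 m^3/s


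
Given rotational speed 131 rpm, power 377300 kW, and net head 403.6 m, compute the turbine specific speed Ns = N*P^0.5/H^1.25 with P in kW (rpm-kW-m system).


Ns = 131 * 377300^0.5 / 403.6^1.25 = 44.4811


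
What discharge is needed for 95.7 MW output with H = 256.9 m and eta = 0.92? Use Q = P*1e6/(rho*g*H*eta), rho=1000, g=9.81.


Q = 95.7 * 1e6 / (1000 * 9.81 * 256.9 * 0.92) = 41.2754 m^3/s


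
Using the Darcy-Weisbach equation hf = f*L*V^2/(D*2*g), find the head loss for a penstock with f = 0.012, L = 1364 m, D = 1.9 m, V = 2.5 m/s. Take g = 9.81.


hf = 0.012 * 1364 * 2.5^2 / (1.9 * 2 * 9.81) = 2.7442 m


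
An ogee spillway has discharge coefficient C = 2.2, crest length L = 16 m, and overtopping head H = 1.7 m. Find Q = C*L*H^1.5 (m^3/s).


Q = 2.2 * 16 * 1.7^1.5 = 78.0218 m^3/s


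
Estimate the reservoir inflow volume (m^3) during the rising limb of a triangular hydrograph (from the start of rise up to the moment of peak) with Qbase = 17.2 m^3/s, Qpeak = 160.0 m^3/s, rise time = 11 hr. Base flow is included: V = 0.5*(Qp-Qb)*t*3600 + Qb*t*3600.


V = 0.5*(160.0 - 17.2)*11*3600 + 17.2*11*3600 = 3.5086e+06 m^3


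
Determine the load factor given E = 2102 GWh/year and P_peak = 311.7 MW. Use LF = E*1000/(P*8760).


LF = 2102 * 1000 / (311.7 * 8760) = 0.7698


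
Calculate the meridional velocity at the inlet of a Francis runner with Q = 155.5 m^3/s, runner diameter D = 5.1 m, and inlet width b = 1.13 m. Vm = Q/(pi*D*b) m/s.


Vm = 155.5 / (pi * 5.1 * 1.13) = 8.5888 m/s


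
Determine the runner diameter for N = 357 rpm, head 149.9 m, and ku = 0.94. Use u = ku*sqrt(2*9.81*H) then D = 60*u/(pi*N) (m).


u = 0.94 * sqrt(2*9.81*149.9) = 50.9775 m/s
D = 60 * 50.9775 / (pi * 357) = 2.7272 m


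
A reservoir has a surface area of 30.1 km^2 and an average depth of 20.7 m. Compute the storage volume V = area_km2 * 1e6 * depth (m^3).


V = 30.1 * 1e6 * 20.7 = 6.2307e+08 m^3


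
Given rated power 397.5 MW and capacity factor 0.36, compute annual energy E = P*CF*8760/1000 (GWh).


E = 397.5 * 0.36 * 8760 / 1000 = 1253.5560 GWh


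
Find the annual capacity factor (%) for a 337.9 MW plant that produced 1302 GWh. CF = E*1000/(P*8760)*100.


CF = 1302 * 1000 / (337.9 * 8760) * 100 = 43.9864 %


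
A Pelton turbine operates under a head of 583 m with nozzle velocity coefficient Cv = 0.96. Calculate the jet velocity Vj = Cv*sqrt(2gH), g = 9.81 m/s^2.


Vj = 0.96 * sqrt(2*9.81*583) = 102.6727 m/s


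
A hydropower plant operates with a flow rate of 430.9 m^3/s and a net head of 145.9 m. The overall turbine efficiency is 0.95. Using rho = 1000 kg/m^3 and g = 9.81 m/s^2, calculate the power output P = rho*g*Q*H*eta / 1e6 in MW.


P = 1000 * 9.81 * 430.9 * 145.9 * 0.95 / 1e6 = 585.9012 MW


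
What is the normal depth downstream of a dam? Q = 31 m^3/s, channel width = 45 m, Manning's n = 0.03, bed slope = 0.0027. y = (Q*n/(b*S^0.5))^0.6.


y = (31 * 0.03 / (45 * 0.0027^0.5))^0.6 = 0.5751 m


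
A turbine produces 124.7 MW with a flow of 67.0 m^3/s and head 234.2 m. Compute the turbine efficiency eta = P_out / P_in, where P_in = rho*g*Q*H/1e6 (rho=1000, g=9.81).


P_in = 1000 * 9.81 * 67.0 * 234.2 / 1e6 = 153.9326 MW
eta = 124.7 / 153.9326 = 0.8101


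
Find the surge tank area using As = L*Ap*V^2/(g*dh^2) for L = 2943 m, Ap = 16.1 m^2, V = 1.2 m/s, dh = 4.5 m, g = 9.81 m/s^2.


As = 2943 * 16.1 * 1.2^2 / (9.81 * 4.5^2) = 343.4667 m^2


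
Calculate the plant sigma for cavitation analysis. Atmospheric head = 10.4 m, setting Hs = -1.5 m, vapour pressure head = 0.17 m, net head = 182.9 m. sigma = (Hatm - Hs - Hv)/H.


sigma = (10.4 - (-1.5) - 0.17) / 182.9 = 0.0641


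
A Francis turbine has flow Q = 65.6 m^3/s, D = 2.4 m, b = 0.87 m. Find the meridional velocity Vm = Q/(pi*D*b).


Vm = 65.6 / (pi * 2.4 * 0.87) = 10.0005 m/s


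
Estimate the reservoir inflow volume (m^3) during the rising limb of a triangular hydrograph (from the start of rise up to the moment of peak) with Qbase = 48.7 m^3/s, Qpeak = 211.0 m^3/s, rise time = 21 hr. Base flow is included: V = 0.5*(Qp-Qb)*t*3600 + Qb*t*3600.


V = 0.5*(211.0 - 48.7)*21*3600 + 48.7*21*3600 = 9.8167e+06 m^3


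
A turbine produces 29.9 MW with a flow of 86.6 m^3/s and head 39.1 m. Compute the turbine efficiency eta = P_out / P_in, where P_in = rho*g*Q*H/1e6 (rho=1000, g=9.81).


P_in = 1000 * 9.81 * 86.6 * 39.1 / 1e6 = 33.2172 MW
eta = 29.9 / 33.2172 = 0.9001


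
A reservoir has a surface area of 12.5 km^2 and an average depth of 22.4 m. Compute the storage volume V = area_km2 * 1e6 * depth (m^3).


V = 12.5 * 1e6 * 22.4 = 2.8000e+08 m^3


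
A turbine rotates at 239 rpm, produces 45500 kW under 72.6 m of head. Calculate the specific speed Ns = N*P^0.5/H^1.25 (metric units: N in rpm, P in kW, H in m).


Ns = 239 * 45500^0.5 / 72.6^1.25 = 240.5652


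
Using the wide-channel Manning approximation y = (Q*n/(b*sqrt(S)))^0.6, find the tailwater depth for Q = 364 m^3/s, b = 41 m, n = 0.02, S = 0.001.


y = (364 * 0.02 / (41 * 0.001^0.5))^0.6 = 2.8158 m


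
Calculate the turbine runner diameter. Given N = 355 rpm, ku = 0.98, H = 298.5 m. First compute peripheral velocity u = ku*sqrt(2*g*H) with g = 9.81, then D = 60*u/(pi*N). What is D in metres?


u = 0.98 * sqrt(2*9.81*298.5) = 74.9977 m/s
D = 60 * 74.9977 / (pi * 355) = 4.0348 m


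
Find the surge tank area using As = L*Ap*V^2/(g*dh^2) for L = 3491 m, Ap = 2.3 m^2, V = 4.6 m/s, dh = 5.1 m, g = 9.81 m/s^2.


As = 3491 * 2.3 * 4.6^2 / (9.81 * 5.1^2) = 665.8616 m^2


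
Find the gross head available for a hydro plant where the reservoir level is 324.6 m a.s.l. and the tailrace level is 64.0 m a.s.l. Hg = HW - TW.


Hg = 324.6 - 64.0 = 260.6000 m


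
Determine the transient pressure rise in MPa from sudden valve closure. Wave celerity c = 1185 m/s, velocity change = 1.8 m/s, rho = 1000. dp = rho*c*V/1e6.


dp = 1000 * 1185 * 1.8 / 1e6 = 2.1330 MPa


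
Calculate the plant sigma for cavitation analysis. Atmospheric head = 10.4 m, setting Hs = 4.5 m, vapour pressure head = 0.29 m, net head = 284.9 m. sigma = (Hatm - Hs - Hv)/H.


sigma = (10.4 - 4.5 - 0.29) / 284.9 = 0.0197


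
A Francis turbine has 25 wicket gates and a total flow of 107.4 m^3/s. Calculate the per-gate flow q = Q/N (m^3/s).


q = 107.4 / 25 = 4.2960 m^3/s


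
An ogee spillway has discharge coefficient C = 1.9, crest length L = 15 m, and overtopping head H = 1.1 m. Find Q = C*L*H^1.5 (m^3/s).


Q = 1.9 * 15 * 1.1^1.5 = 32.8802 m^3/s


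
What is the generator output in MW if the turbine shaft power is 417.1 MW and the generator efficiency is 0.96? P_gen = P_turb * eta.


P_gen = 417.1 * 0.96 = 400.4160 MW


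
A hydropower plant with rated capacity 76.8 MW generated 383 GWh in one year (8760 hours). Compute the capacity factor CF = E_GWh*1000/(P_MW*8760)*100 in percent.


CF = 383 * 1000 / (76.8 * 8760) * 100 = 56.9290 %


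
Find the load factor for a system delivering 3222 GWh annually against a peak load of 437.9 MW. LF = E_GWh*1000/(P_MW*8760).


LF = 3222 * 1000 / (437.9 * 8760) = 0.8399


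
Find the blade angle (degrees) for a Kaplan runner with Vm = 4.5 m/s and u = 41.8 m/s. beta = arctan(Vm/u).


beta = arctan(4.5 / 41.8) = 6.1445 degrees


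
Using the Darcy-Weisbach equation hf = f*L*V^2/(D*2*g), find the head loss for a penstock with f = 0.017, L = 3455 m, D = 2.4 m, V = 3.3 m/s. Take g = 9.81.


hf = 0.017 * 3455 * 3.3^2 / (2.4 * 2 * 9.81) = 13.5836 m


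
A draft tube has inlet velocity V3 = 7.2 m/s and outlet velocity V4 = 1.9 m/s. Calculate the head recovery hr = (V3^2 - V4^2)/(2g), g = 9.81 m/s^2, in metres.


hr = (7.2^2 - 1.9^2) / (2*9.81) = 2.4582 m


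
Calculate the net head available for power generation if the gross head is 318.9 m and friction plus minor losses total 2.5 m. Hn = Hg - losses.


Hn = 318.9 - 2.5 = 316.4000 m


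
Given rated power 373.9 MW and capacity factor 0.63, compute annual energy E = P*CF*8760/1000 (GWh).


E = 373.9 * 0.63 * 8760 / 1000 = 2063.4793 GWh


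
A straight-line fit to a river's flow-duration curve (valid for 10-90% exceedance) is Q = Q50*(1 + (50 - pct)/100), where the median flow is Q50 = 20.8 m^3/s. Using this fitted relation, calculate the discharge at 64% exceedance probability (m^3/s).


Q = 20.8 * (1 + (50 - 64)/100) = 17.8880 m^3/s


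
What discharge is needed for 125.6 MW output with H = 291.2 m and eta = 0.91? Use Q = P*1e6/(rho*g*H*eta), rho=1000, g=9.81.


Q = 125.6 * 1e6 / (1000 * 9.81 * 291.2 * 0.91) = 48.3157 m^3/s


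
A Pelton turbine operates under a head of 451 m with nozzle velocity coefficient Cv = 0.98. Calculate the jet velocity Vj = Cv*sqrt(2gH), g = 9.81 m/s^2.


Vj = 0.98 * sqrt(2*9.81*451) = 92.1858 m/s


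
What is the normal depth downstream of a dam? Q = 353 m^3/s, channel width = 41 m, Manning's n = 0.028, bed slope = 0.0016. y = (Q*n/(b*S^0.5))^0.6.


y = (353 * 0.028 / (41 * 0.0016^0.5))^0.6 = 2.9380 m


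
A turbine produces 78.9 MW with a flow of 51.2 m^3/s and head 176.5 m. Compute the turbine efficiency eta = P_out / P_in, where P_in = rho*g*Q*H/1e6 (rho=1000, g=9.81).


P_in = 1000 * 9.81 * 51.2 * 176.5 / 1e6 = 88.6510 MW
eta = 78.9 / 88.6510 = 0.8900


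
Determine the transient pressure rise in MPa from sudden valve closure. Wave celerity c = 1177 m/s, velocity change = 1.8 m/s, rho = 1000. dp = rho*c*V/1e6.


dp = 1000 * 1177 * 1.8 / 1e6 = 2.1186 MPa


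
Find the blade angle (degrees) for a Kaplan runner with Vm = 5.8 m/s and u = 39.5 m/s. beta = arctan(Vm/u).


beta = arctan(5.8 / 39.5) = 8.3534 degrees


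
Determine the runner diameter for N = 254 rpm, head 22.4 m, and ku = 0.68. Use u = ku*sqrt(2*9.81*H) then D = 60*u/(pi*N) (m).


u = 0.68 * sqrt(2*9.81*22.4) = 14.2555 m/s
D = 60 * 14.2555 / (pi * 254) = 1.0719 m


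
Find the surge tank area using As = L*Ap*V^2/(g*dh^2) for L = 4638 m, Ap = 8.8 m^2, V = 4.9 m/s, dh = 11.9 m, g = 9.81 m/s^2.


As = 4638 * 8.8 * 4.9^2 / (9.81 * 11.9^2) = 705.4117 m^2


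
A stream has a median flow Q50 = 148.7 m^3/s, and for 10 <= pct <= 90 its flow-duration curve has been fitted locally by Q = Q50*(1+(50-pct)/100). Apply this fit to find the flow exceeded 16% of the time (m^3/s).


Q = 148.7 * (1 + (50 - 16)/100) = 199.2580 m^3/s


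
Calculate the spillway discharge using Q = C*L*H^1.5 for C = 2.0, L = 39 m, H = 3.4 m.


Q = 2.0 * 39 * 3.4^1.5 = 489.0046 m^3/s


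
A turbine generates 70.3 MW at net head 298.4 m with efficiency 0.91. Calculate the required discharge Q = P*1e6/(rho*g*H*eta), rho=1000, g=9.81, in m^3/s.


Q = 70.3 * 1e6 / (1000 * 9.81 * 298.4 * 0.91) = 26.3904 m^3/s


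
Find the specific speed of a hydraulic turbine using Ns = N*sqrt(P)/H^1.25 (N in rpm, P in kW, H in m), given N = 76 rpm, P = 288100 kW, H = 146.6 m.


Ns = 76 * 288100^0.5 / 146.6^1.25 = 79.9683


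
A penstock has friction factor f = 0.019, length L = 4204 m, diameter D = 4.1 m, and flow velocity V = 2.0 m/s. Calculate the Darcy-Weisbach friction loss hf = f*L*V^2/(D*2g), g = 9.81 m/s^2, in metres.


hf = 0.019 * 4204 * 2.0^2 / (4.1 * 2 * 9.81) = 3.9719 m


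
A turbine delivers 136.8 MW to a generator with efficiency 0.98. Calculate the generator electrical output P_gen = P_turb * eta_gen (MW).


P_gen = 136.8 * 0.98 = 134.0640 MW


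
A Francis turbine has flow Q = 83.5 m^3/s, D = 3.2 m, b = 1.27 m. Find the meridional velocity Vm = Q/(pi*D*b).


Vm = 83.5 / (pi * 3.2 * 1.27) = 6.5401 m/s


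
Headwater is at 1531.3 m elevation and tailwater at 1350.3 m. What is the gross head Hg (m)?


Hg = 1531.3 - 1350.3 = 181.0000 m


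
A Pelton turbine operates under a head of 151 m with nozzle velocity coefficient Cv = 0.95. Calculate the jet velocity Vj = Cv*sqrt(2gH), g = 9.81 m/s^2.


Vj = 0.95 * sqrt(2*9.81*151) = 51.7085 m/s


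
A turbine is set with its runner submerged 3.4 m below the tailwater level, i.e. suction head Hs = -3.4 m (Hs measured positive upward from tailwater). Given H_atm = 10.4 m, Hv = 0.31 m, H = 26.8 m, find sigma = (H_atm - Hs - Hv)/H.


sigma = (10.4 - (-3.4) - 0.31) / 26.8 = 0.5034


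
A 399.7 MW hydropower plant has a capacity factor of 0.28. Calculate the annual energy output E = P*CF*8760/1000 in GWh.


E = 399.7 * 0.28 * 8760 / 1000 = 980.3842 GWh


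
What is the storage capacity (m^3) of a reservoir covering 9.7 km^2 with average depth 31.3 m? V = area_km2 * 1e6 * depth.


V = 9.7 * 1e6 * 31.3 = 3.0361e+08 m^3


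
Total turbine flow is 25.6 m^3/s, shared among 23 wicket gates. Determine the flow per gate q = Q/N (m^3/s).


q = 25.6 / 23 = 1.1130 m^3/s


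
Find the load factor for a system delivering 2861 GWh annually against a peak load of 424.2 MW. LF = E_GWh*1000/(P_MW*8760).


LF = 2861 * 1000 / (424.2 * 8760) = 0.7699


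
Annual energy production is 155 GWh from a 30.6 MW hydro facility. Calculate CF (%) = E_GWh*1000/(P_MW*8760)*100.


CF = 155 * 1000 / (30.6 * 8760) * 100 = 57.8237 %


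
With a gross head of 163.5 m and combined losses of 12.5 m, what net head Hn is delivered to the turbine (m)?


Hn = 163.5 - 12.5 = 151.0000 m


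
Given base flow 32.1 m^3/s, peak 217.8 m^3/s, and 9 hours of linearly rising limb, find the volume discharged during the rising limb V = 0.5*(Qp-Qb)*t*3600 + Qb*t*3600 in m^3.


V = 0.5*(217.8 - 32.1)*9*3600 + 32.1*9*3600 = 4.0484e+06 m^3


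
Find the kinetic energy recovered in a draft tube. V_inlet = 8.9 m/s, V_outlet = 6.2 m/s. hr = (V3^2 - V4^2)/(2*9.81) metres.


hr = (8.9^2 - 6.2^2) / (2*9.81) = 2.0780 m


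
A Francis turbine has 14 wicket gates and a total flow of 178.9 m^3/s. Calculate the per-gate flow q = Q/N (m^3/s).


q = 178.9 / 14 = 12.7786 m^3/s


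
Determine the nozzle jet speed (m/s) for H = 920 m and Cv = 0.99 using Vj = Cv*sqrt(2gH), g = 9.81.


Vj = 0.99 * sqrt(2*9.81*920) = 133.0083 m/s


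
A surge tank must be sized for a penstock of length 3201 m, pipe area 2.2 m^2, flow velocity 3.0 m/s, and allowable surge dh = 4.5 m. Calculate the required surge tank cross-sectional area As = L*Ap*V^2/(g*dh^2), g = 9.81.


As = 3201 * 2.2 * 3.0^2 / (9.81 * 4.5^2) = 319.0486 m^2


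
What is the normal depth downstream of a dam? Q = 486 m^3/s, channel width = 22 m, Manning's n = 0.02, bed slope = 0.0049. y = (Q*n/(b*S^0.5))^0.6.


y = (486 * 0.02 / (22 * 0.0049^0.5))^0.6 = 3.0206 m


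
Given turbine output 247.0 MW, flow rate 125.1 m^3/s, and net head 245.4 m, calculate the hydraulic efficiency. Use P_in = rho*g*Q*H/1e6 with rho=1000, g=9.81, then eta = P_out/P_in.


P_in = 1000 * 9.81 * 125.1 * 245.4 / 1e6 = 301.1625 MW
eta = 247.0 / 301.1625 = 0.8202


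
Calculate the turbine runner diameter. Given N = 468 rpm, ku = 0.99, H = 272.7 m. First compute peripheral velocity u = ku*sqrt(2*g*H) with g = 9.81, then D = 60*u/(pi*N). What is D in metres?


u = 0.99 * sqrt(2*9.81*272.7) = 72.4148 m/s
D = 60 * 72.4148 / (pi * 468) = 2.9552 m


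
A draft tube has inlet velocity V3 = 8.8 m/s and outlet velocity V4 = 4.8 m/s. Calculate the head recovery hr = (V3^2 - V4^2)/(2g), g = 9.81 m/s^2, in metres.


hr = (8.8^2 - 4.8^2) / (2*9.81) = 2.7727 m


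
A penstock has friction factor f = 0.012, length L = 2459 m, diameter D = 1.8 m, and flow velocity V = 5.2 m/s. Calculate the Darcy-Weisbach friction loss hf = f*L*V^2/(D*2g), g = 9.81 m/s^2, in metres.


hf = 0.012 * 2459 * 5.2^2 / (1.8 * 2 * 9.81) = 22.5931 m


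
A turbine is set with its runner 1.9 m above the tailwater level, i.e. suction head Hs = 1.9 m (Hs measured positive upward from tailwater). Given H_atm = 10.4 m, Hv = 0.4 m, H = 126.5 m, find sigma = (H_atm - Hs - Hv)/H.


sigma = (10.4 - 1.9 - 0.4) / 126.5 = 0.0640


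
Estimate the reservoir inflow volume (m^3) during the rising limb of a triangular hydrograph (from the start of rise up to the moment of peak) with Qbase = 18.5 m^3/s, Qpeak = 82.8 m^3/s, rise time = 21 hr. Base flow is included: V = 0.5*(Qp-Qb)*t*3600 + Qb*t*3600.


V = 0.5*(82.8 - 18.5)*21*3600 + 18.5*21*3600 = 3.8291e+06 m^3


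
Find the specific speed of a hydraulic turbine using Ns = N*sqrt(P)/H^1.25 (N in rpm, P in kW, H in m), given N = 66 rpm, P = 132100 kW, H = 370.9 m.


Ns = 66 * 132100^0.5 / 370.9^1.25 = 14.7375


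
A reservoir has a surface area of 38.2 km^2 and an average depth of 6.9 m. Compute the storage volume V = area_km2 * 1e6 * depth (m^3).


V = 38.2 * 1e6 * 6.9 = 2.6358e+08 m^3


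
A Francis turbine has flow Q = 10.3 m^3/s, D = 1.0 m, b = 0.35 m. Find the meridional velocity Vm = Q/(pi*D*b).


Vm = 10.3 / (pi * 1.0 * 0.35) = 9.3674 m/s


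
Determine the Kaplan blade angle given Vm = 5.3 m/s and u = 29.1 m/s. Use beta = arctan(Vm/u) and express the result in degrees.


beta = arctan(5.3 / 29.1) = 10.3222 degrees


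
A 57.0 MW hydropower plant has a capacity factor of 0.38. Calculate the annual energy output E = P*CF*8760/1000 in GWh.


E = 57.0 * 0.38 * 8760 / 1000 = 189.7416 GWh


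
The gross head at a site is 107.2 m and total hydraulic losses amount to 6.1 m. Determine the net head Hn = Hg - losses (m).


Hn = 107.2 - 6.1 = 101.1000 m


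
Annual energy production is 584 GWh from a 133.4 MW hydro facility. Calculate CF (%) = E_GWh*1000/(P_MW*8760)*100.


CF = 584 * 1000 / (133.4 * 8760) * 100 = 49.9750 %


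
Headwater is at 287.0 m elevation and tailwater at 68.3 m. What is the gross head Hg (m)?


Hg = 287.0 - 68.3 = 218.7000 m


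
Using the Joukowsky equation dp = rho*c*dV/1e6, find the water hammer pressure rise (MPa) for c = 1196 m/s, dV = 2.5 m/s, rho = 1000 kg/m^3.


dp = 1000 * 1196 * 2.5 / 1e6 = 2.9900 MPa


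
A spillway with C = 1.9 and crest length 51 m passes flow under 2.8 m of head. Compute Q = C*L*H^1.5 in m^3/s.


Q = 1.9 * 51 * 2.8^1.5 = 454.0052 m^3/s


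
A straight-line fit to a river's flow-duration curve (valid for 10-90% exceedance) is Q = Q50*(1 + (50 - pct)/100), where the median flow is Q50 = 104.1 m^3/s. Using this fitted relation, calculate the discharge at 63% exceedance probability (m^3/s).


Q = 104.1 * (1 + (50 - 63)/100) = 90.5670 m^3/s


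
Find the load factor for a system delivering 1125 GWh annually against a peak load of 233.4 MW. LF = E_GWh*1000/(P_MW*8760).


LF = 1125 * 1000 / (233.4 * 8760) = 0.5502


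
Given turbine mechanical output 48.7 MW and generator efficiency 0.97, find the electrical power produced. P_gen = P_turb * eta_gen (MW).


P_gen = 48.7 * 0.97 = 47.2390 MW


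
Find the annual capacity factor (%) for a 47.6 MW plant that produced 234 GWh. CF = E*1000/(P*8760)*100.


CF = 234 * 1000 / (47.6 * 8760) * 100 = 56.1183 %


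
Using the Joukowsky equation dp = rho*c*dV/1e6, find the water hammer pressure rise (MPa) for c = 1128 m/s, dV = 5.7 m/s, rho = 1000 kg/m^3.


dp = 1000 * 1128 * 5.7 / 1e6 = 6.4296 MPa


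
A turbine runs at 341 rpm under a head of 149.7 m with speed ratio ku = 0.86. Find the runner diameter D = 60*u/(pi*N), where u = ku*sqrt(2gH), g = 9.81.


u = 0.86 * sqrt(2*9.81*149.7) = 46.6078 m/s
D = 60 * 46.6078 / (pi * 341) = 2.6104 m


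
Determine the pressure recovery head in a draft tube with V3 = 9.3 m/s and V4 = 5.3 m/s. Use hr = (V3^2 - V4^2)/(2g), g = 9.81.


hr = (9.3^2 - 5.3^2) / (2*9.81) = 2.9766 m


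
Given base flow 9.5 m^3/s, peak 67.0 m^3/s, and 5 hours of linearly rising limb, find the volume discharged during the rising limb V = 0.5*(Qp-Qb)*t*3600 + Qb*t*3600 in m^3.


V = 0.5*(67.0 - 9.5)*5*3600 + 9.5*5*3600 = 688500.0000 m^3


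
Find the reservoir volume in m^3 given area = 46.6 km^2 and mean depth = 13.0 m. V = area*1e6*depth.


V = 46.6 * 1e6 * 13.0 = 6.0580e+08 m^3


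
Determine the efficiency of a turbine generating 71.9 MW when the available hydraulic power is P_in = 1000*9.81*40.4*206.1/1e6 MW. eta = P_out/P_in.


P_in = 1000 * 9.81 * 40.4 * 206.1 / 1e6 = 81.6824 MW
eta = 71.9 / 81.6824 = 0.8802


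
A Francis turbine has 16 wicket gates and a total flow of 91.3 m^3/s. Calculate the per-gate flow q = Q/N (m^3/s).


q = 91.3 / 16 = 5.7062 m^3/s


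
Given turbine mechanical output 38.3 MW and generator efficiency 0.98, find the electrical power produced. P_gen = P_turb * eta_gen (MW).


P_gen = 38.3 * 0.98 = 37.5340 MW


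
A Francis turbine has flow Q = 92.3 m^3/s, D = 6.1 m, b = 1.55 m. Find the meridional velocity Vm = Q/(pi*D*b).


Vm = 92.3 / (pi * 6.1 * 1.55) = 3.1074 m/s
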